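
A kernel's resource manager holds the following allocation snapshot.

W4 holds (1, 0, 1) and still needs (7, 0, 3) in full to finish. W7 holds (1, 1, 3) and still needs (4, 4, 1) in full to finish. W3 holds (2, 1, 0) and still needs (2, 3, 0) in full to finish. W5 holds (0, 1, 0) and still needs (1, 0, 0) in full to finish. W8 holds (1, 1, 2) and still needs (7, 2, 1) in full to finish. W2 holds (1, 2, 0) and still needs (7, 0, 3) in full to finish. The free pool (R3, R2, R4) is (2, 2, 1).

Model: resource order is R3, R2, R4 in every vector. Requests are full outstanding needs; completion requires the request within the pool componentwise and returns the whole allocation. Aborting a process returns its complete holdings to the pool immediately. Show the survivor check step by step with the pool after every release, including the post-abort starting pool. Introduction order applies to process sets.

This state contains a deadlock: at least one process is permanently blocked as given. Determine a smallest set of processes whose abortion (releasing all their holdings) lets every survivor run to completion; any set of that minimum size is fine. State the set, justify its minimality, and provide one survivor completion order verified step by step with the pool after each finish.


The answer: abort W4 and W2.
Key observation: no ordering could ever have run W8 before the abort of W4 and W2; with (2, 2, 1) back in the pool it fits at step 4.
Why nothing smaller works — every single abort fails: W4 alone leaves W8 blocked (short on R3); W7 alone leaves W4 blocked (short on R3); W3 alone leaves W4 blocked (short on R3); W5 alone leaves W4 blocked (short on R3); W8 alone leaves W4 blocked (short on R3); W2 alone leaves W4 blocked (short on R3).
Survivors finish in the order: W3, W7, W5, W8. Walking it through (pool after the aborts first):
  pool = (4, 4, 2)
  W3: need (2, 3, 0) fits (4, 4, 2); releases (2, 1, 0), pool now (6, 5, 2)
  W7: need (4, 4, 1) fits (6, 5, 2); releases (1, 1, 3), pool now (7, 6, 5)
  W5: need (1, 0, 0) fits (7, 6, 5); releases (0, 1, 0), pool now (7, 7, 5)
  W8: need (7, 2, 1) fits (7, 7, 5); releases (1, 1, 2), pool now (8, 8, 7)


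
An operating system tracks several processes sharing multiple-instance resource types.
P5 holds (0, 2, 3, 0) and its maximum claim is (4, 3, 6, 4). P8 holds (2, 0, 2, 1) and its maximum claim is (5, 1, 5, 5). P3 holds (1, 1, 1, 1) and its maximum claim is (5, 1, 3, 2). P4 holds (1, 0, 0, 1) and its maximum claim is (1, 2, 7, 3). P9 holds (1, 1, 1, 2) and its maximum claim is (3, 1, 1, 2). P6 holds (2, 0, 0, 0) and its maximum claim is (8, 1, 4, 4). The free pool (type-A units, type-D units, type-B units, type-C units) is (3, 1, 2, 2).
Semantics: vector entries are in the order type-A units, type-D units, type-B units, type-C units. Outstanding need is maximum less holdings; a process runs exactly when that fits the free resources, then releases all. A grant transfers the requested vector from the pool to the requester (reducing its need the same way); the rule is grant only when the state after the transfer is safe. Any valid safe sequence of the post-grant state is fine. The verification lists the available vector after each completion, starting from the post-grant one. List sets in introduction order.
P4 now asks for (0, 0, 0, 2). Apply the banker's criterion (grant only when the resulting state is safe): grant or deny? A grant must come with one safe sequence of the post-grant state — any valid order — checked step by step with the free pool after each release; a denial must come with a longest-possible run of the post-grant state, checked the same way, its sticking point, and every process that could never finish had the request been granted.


DENY. Granting would leave the state unsafe.
Key observation: after P9, P3 the pool peaks at (5, 3, 4, 3), and each blocked process is short somewhere: P5 on type-C units; P8 on type-C units; P4 on type-B units; P6 on type-A units, type-C units.
Pretend the grant happened; the run P9, P3 goes as far as possible. Verifying each step:
  pool = (3, 1, 2, 0)
  P9: need (2, 0, 0, 0) fits (3, 1, 2, 0); releases (1, 1, 1, 2), pool now (4, 2, 3, 2)
  P3: need (4, 0, 2, 1) fits (4, 2, 3, 2); releases (1, 1, 1, 1), pool now (5, 3, 4, 3)
  P5 cannot run: need (4, 1, 3, 4) vs free (5, 3, 4, 3) (insufficient type-C units)
  P8 cannot run: need (3, 1, 3, 4) vs free (5, 3, 4, 3) (insufficient type-C units)
  P4 cannot run: need (0, 2, 7, 0) vs free (5, 3, 4, 3) (insufficient type-B units)
  P6 cannot run: need (6, 1, 4, 4) vs free (5, 3, 4, 3) (insufficient type-A units and type-C units)
Processes that could never finish after the grant: P5, P8, P4 and P6.


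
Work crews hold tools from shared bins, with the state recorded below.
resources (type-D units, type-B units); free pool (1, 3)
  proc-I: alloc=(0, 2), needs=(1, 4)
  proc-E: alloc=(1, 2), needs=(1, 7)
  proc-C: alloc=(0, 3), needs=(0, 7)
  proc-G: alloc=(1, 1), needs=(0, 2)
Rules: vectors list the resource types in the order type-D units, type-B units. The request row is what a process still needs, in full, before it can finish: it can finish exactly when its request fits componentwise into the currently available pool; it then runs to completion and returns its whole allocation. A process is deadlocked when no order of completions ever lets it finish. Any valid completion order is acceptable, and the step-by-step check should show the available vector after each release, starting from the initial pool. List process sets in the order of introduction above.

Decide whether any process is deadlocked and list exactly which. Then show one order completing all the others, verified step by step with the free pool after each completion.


Deadlocked set: proc-E and proc-C.
Key observation: proc-G, proc-I can finish, but then (2, 6) is all there is, and the blocked group's type-B units demands exceed it.
A valid finishing order for the others: proc-G, proc-I. Check, step by step:
  pool = (1, 3)
  proc-G: need (0, 2) fits (1, 3); releases (1, 1), pool now (2, 4)
  proc-I: need (1, 4) fits (2, 4); releases (0, 2), pool now (2, 6)
The blocked processes can never fit:
  proc-E cannot run: need (1, 7) vs free (2, 6) (insufficient type-B units)
  proc-C cannot run: need (0, 7) vs free (2, 6) (insufficient type-B units)


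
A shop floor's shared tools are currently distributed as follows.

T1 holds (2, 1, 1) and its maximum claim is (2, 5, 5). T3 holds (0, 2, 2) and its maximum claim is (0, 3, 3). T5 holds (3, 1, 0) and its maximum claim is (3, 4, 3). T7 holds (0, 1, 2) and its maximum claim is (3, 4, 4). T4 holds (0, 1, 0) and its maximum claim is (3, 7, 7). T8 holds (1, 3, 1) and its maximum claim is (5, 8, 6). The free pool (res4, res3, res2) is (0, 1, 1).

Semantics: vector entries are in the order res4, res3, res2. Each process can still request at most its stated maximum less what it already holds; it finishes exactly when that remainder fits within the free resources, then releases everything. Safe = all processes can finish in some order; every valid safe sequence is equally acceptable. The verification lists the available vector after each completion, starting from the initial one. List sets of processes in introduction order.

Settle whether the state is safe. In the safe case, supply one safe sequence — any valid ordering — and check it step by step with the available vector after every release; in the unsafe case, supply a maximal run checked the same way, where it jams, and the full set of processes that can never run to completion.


SAFE — a valid safe sequence is T3, T5, T7, T1, T8, T4.
Key observation: reading the order forward, T3 is the first process whose need (0, 1, 1) meets the free pool (0, 1, 1) exactly on a resource it requests.
Walking it through:
  pool = (0, 1, 1)
  T3 needs (0, 1, 1) <= (0, 1, 1) -> finishes; pool += (0, 2, 2) = (0, 3, 3)
  T5 needs (0, 3, 3) <= (0, 3, 3) -> finishes; pool += (3, 1, 0) = (3, 4, 3)
  T7 needs (3, 3, 2) <= (3, 4, 3) -> finishes; pool += (0, 1, 2) = (3, 5, 5)
  T1 needs (0, 4, 4) <= (3, 5, 5) -> finishes; pool += (2, 1, 1) = (5, 6, 6)
  T8 needs (4, 5, 5) <= (5, 6, 6) -> finishes; pool += (1, 3, 1) = (6, 9, 7)
  T4 needs (3, 6, 7) <= (6, 9, 7) -> finishes; pool += (0, 1, 0) = (6, 10, 7)


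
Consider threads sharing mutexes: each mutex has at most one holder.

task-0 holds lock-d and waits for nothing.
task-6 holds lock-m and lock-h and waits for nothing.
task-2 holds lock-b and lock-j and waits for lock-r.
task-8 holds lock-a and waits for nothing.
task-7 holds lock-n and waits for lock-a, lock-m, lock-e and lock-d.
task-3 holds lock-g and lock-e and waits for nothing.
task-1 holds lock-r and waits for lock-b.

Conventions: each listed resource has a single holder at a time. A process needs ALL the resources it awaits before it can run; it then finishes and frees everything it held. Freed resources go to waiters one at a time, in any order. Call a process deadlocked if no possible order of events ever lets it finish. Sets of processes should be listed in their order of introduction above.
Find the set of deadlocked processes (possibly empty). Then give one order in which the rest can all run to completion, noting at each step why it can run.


Deadlocked: task-2 and task-1.
Key observation: task-2 -> task-1 -> task-2 is a circular wait — nothing in it can go first; no other process is dragged down with it.
A valid finishing order for the others: task-6, task-8, task-3, task-0, task-7.
Step-by-step check:
  run task-6 (it waits on nothing); releases lock-m and lock-h
  run task-8 (it waits on nothing); releases lock-a
  run task-3 (it waits on nothing); releases lock-g and lock-e
  run task-0 (it waits on nothing); releases lock-d
  task-7: everything it awaited (lock-a, lock-m, lock-e and lock-d) is free; runs, freeing lock-n


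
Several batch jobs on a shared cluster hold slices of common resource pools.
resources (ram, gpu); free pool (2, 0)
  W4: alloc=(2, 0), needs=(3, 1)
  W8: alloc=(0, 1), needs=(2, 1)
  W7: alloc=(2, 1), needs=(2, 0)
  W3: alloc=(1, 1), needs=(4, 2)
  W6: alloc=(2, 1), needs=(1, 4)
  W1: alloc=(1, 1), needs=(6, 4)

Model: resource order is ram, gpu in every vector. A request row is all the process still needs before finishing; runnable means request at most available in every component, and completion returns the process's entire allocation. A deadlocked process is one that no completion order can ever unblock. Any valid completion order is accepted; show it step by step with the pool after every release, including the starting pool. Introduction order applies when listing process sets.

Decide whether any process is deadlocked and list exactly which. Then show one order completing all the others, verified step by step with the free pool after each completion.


The deadlocked set is W6 and W1.
Key observation: W7, W8, W4, W3 can finish, but then (7, 3) is all there is, and the blocked group's gpu demands exceed it.
One completion order for the rest: W7, W8, W4, W3. Walking it through:
  pool = (2, 0)
  run W7 (needs (2, 0), free (2, 0)); after release of (2, 1) the pool is (4, 1)
  run W8 (needs (2, 1), free (4, 1)); after release of (0, 1) the pool is (4, 2)
  run W4 (needs (3, 1), free (4, 2)); after release of (2, 0) the pool is (6, 2)
  run W3 (needs (4, 2), free (6, 2)); after release of (1, 1) the pool is (7, 3)
None of the blocked processes ever fits:
  blocked: W6 wants (1, 4), pool (7, 3) — not enough gpu
  blocked: W1 wants (6, 4), pool (7, 3) — not enough gpu


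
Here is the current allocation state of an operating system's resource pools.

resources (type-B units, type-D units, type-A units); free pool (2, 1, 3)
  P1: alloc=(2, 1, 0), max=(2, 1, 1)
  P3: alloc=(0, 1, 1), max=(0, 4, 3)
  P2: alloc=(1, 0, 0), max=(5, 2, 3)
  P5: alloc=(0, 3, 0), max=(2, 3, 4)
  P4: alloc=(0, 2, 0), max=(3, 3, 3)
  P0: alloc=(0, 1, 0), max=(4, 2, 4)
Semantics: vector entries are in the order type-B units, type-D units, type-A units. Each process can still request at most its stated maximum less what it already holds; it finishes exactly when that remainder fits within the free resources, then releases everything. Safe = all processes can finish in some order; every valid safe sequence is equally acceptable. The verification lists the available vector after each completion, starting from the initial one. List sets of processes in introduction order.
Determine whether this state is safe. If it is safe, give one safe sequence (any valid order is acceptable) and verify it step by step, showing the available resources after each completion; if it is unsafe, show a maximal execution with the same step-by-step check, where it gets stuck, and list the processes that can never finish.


SAFE. One safe sequence: P1, P4, P3, P0, P2, P5.
Key observation: the first exact fit in this order is P4 — it needs (3, 1, 3) with (4, 2, 3) free, meeting a requested resource to the last unit.
Check, step by step:
  pool = (2, 1, 3)
  P1: need (0, 0, 1) fits (2, 1, 3); releases (2, 1, 0), pool now (4, 2, 3)
  P4: need (3, 1, 3) fits (4, 2, 3); releases (0, 2, 0), pool now (4, 4, 3)
  P3: need (0, 3, 2) fits (4, 4, 3); releases (0, 1, 1), pool now (4, 5, 4)
  P0: need (4, 1, 4) fits (4, 5, 4); releases (0, 1, 0), pool now (4, 6, 4)
  P2: need (4, 2, 3) fits (4, 6, 4); releases (1, 0, 0), pool now (5, 6, 4)
  P5: need (2, 0, 4) fits (5, 6, 4); releases (0, 3, 0), pool now (5, 9, 4)


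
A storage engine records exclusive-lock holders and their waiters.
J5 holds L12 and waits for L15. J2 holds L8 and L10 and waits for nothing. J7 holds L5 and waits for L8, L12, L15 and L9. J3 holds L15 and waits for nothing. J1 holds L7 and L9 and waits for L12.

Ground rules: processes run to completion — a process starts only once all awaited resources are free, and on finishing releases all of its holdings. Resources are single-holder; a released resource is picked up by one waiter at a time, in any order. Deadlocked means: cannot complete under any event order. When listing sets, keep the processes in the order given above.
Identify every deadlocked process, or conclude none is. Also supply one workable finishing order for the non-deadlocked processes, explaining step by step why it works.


No process is deadlocked.
Key observation: the wait relation is loop-free; peeling off processes with no waits unwinds the whole state.
The rest can finish in the order J3, J2, J5, J1, J7.
Walking it through:
  J3 waits on nothing -> runs at once and releases L15
  J2 waits on nothing -> runs at once and releases L8 and L10
  J5 waits on L15 — all released -> runs and releases L12
  J1 waits on L12 — all released -> runs and releases L7 and L9
  J7 waits on L8, L12, L15 and L9 — all released -> runs and releases L5


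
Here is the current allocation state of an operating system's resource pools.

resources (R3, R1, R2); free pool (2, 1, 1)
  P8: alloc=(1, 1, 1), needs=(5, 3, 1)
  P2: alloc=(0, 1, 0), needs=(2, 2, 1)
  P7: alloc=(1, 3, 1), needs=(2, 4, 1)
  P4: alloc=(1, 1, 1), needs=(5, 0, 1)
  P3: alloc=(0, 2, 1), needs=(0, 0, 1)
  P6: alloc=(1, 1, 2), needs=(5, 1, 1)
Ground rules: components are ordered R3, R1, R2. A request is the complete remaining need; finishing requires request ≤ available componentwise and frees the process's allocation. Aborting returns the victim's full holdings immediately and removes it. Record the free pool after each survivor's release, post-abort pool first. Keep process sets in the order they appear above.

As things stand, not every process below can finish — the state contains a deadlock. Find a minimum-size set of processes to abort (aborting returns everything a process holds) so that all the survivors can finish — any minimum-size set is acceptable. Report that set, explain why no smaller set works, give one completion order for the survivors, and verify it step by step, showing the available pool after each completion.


Abort P8 and P4.
Key observation: no ordering could ever have run P6 before the abort of P8 and P4; with (2, 2, 2) back in the pool it fits at step 4.
Minimality, checking each single-abort alternative: P8 alone leaves P4 blocked (short on R3); P2 alone leaves P8 blocked (short on R3); P7 alone leaves P8 blocked (short on R3); P4 alone leaves P8 blocked (short on R3); P3 alone leaves P8 blocked (short on R3); P6 alone leaves P8 blocked (short on R3).
One survivor order: P3, P7, P2, P6. Walking it through (post-abort pool first):
  pool = (4, 3, 3)
  run P3 (needs (0, 0, 1), free (4, 3, 3)); after release of (0, 2, 1) the pool is (4, 5, 4)
  run P7 (needs (2, 4, 1), free (4, 5, 4)); after release of (1, 3, 1) the pool is (5, 8, 5)
  run P2 (needs (2, 2, 1), free (5, 8, 5)); after release of (0, 1, 0) the pool is (5, 9, 5)
  run P6 (needs (5, 1, 1), free (5, 9, 5)); after release of (1, 1, 2) the pool is (6, 10, 7)


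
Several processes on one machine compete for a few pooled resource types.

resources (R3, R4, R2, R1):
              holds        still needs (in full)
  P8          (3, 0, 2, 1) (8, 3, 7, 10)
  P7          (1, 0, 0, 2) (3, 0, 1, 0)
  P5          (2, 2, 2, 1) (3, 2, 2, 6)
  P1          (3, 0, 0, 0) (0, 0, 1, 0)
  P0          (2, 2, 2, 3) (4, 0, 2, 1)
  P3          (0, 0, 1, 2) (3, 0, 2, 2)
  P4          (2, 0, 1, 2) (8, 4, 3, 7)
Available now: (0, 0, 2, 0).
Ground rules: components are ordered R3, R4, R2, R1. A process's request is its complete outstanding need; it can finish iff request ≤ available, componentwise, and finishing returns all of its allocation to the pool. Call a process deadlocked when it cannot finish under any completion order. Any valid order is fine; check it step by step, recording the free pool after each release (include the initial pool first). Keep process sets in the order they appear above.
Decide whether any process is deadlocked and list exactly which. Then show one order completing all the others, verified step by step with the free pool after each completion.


Nothing here is deadlocked.
Key observation: the pool covers P1 at once, and every later process fits after earlier releases.
One completion order for the rest: P1, P7, P0, P3, P5, P4, P8. Verifying each step:
  pool = (0, 0, 2, 0)
  P1 needs (0, 0, 1, 0) <= (0, 0, 2, 0) -> finishes; pool += (3, 0, 0, 0) = (3, 0, 2, 0)
  P7 needs (3, 0, 1, 0) <= (3, 0, 2, 0) -> finishes; pool += (1, 0, 0, 2) = (4, 0, 2, 2)
  P0 needs (4, 0, 2, 1) <= (4, 0, 2, 2) -> finishes; pool += (2, 2, 2, 3) = (6, 2, 4, 5)
  P3 needs (3, 0, 2, 2) <= (6, 2, 4, 5) -> finishes; pool += (0, 0, 1, 2) = (6, 2, 5, 7)
  P5 needs (3, 2, 2, 6) <= (6, 2, 5, 7) -> finishes; pool += (2, 2, 2, 1) = (8, 4, 7, 8)
  P4 needs (8, 4, 3, 7) <= (8, 4, 7, 8) -> finishes; pool += (2, 0, 1, 2) = (10, 4, 8, 10)
  P8 needs (8, 3, 7, 10) <= (10, 4, 8, 10) -> finishes; pool += (3, 0, 2, 1) = (13, 4, 10, 11)


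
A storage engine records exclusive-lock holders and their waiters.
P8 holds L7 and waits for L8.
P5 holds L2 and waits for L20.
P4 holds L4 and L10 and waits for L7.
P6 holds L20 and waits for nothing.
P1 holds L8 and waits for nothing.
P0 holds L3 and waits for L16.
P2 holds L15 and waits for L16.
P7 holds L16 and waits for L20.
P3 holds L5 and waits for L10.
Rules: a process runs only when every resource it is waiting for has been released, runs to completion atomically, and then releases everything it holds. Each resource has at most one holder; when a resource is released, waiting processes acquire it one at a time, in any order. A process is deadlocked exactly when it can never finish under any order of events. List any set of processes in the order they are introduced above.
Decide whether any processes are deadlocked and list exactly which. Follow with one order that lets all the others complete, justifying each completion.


Nothing here is deadlocked.
Key observation: there is no circular wait here — follow any chain and it reaches a process that is free to run now.
A valid finishing order for the others: P1, P8, P6, P4, P7, P2, P5, P3, P0.
Verifying each step:
  run P1 (it waits on nothing); releases L8
  P8: everything it awaited (L8) is free; runs, freeing L7
  run P6 (it waits on nothing); releases L20
  P4: everything it awaited (L7) is free; runs, freeing L4 and L10
  P7: everything it awaited (L20) is free; runs, freeing L16
  P2: everything it awaited (L16) is free; runs, freeing L15
  P5: everything it awaited (L20) is free; runs, freeing L2
  P3: everything it awaited (L10) is free; runs, freeing L5
  P0: everything it awaited (L16) is free; runs, freeing L3


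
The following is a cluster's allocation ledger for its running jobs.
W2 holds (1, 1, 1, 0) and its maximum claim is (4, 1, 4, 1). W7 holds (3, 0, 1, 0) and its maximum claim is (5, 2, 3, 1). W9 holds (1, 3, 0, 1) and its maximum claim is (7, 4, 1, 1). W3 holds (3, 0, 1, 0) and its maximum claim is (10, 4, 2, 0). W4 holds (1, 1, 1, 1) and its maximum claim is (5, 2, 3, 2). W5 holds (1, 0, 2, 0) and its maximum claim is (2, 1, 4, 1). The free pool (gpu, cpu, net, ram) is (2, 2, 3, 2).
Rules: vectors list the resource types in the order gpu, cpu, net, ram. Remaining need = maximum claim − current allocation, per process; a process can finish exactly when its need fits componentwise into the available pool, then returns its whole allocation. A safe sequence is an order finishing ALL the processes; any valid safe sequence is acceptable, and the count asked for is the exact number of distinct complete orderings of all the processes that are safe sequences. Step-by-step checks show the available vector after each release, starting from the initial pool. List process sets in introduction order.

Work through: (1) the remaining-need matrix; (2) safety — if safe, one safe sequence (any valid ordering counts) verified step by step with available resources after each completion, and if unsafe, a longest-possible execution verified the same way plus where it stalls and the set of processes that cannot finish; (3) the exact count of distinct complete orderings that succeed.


(1) Need matrix, components ordered gpu, cpu, net, ram:
  W2: (3, 0, 3, 1)
  W7: (2, 2, 2, 1)
  W9: (6, 1, 1, 0)
  W3: (7, 4, 1, 0)
  W4: (4, 1, 2, 1)
  W5: (1, 1, 2, 1)
(2) The state is SAFE; one workable sequence: W5, W2, W4, W7, W3, W9.
Key observation: W2 marks the first exact bind of the order: its need (3, 0, 3, 1) fits the free (3, 2, 5, 2) with zero slack on a requested resource.
Step-by-step check:
  pool = (2, 2, 3, 2)
  W5 needs (1, 1, 2, 1) <= (2, 2, 3, 2) -> finishes; pool += (1, 0, 2, 0) = (3, 2, 5, 2)
  W2 needs (3, 0, 3, 1) <= (3, 2, 5, 2) -> finishes; pool += (1, 1, 1, 0) = (4, 3, 6, 2)
  W4 needs (4, 1, 2, 1) <= (4, 3, 6, 2) -> finishes; pool += (1, 1, 1, 1) = (5, 4, 7, 3)
  W7 needs (2, 2, 2, 1) <= (5, 4, 7, 3) -> finishes; pool += (3, 0, 1, 0) = (8, 4, 8, 3)
  W3 needs (7, 4, 1, 0) <= (8, 4, 8, 3) -> finishes; pool += (3, 0, 1, 0) = (11, 4, 9, 3)
  W9 needs (6, 1, 1, 0) <= (11, 4, 9, 3) -> finishes; pool += (1, 3, 0, 1) = (12, 7, 9, 4)
(3) Precisely 66 of the possible complete orderings are safe sequences.


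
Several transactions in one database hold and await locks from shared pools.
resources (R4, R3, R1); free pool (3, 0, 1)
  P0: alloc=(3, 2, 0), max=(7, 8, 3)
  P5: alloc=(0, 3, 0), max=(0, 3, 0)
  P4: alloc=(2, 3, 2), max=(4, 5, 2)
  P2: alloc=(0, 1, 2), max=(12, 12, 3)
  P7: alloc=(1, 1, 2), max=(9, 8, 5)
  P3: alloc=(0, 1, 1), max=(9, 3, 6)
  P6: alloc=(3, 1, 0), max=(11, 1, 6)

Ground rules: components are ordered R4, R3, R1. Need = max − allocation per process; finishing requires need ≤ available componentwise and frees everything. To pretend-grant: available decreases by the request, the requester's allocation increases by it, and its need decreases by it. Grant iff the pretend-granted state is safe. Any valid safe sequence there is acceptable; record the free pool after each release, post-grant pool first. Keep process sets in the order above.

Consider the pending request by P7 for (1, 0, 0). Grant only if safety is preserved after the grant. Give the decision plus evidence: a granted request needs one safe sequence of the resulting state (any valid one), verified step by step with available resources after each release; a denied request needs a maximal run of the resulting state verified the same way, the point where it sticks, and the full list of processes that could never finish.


GRANT. The post-grant state is safe; one safe sequence: P5, P4, P0, P7, P3, P6, P2.
Key observation: even at the reduced pool (2, 0, 1), P5 fits immediately, so safety survives the grant.
Check on the post-grant state, step by step:
  pool = (2, 0, 1)
  P5 needs (0, 0, 0) <= (2, 0, 1) -> finishes; pool += (0, 3, 0) = (2, 3, 1)
  P4 needs (2, 2, 0) <= (2, 3, 1) -> finishes; pool += (2, 3, 2) = (4, 6, 3)
  P0 needs (4, 6, 3) <= (4, 6, 3) -> finishes; pool += (3, 2, 0) = (7, 8, 3)
  P7 needs (7, 7, 3) <= (7, 8, 3) -> finishes; pool += (2, 1, 2) = (9, 9, 5)
  P3 needs (9, 2, 5) <= (9, 9, 5) -> finishes; pool += (0, 1, 1) = (9, 10, 6)
  P6 needs (8, 0, 6) <= (9, 10, 6) -> finishes; pool += (3, 1, 0) = (12, 11, 6)
  P2 needs (12, 11, 1) <= (12, 11, 6) -> finishes; pool += (0, 1, 2) = (12, 12, 8)


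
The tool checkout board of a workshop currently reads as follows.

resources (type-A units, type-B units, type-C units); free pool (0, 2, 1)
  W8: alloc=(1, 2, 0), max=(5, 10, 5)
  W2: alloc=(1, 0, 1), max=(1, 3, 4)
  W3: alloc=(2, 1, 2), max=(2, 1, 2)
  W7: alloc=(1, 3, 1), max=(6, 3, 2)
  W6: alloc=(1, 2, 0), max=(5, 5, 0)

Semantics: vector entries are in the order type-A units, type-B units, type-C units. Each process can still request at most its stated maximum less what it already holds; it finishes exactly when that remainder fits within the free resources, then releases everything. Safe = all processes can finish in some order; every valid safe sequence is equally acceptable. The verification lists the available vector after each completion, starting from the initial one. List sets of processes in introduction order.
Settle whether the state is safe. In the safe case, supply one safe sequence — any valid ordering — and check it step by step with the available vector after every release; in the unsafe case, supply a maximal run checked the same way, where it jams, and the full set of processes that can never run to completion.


UNSAFE.
Key observation: once W3, W2 finish, the pool peaks at (3, 3, 4) — and every remaining process still needs more type-A units than that.
The run W3, W2 cannot be extended any further. Walking it through:
  pool = (0, 2, 1)
  W3 needs (0, 0, 0) <= (0, 2, 1) -> finishes; pool += (2, 1, 2) = (2, 3, 3)
  W2 needs (0, 3, 3) <= (2, 3, 3) -> finishes; pool += (1, 0, 1) = (3, 3, 4)
  W8 cannot run: need (4, 8, 5) vs free (3, 3, 4) (insufficient type-A units, type-B units and type-C units)
  W7 cannot run: need (5, 0, 1) vs free (3, 3, 4) (insufficient type-A units)
  W6 cannot run: need (4, 3, 0) vs free (3, 3, 4) (insufficient type-A units)
Processes that can never finish: W8, W7 and W6.


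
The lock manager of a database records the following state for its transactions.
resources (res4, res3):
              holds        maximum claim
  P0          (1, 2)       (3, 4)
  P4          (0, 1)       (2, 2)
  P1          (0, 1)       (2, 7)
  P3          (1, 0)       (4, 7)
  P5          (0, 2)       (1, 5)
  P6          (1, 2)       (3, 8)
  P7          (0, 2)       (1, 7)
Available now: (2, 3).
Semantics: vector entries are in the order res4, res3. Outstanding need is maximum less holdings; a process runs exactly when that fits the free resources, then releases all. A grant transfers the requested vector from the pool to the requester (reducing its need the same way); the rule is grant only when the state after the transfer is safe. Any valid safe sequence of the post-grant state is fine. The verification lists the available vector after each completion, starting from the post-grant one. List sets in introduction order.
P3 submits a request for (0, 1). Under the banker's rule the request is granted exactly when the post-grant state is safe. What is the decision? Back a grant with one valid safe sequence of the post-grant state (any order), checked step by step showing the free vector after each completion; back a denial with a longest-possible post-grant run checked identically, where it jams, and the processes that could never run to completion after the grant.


GRANT: granting preserves safety; a valid post-grant sequence is P0, P5, P1, P6, P7, P3, P4.
Key observation: after the grant the pool drops to (2, 2), which still lets P0 finish first and unwind the rest.
Verifying the post-grant state step by step:
  pool = (2, 2)
  P0: need (2, 2) fits (2, 2); releases (1, 2), pool now (3, 4)
  P5: need (1, 3) fits (3, 4); releases (0, 2), pool now (3, 6)
  P1: need (2, 6) fits (3, 6); releases (0, 1), pool now (3, 7)
  P6: need (2, 6) fits (3, 7); releases (1, 2), pool now (4, 9)
  P7: need (1, 5) fits (4, 9); releases (0, 2), pool now (4, 11)
  P3: need (3, 6) fits (4, 11); releases (1, 1), pool now (5, 12)
  P4: need (2, 1) fits (5, 12); releases (0, 1), pool now (5, 13)


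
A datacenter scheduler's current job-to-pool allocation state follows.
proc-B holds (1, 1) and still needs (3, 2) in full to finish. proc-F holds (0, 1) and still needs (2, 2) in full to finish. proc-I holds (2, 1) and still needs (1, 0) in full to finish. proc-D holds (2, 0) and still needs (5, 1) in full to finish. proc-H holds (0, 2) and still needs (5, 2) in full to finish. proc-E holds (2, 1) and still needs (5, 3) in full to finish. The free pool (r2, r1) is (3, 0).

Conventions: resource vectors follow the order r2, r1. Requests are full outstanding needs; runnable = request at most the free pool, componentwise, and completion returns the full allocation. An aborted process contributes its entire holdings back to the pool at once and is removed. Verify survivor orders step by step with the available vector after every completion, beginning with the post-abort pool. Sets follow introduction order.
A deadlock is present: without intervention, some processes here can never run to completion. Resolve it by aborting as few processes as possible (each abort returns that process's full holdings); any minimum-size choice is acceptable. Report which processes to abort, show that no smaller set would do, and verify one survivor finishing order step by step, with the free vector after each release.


Minimum abort set: proc-F.
Key observation: no ordering could ever have run proc-H before the abort of proc-F; with (0, 1) back in the pool it fits at step 2.
No smaller set exists: with zero aborts the deadlock remains.
One survivor order: proc-I, proc-H, proc-E, proc-D, proc-B. Step-by-step check (post-abort pool first):
  pool = (3, 1)
  proc-I: need (1, 0) fits (3, 1); releases (2, 1), pool now (5, 2)
  proc-H: need (5, 2) fits (5, 2); releases (0, 2), pool now (5, 4)
  proc-E: need (5, 3) fits (5, 4); releases (2, 1), pool now (7, 5)
  proc-D: need (5, 1) fits (7, 5); releases (2, 0), pool now (9, 5)
  proc-B: need (3, 2) fits (9, 5); releases (1, 1), pool now (10, 6)


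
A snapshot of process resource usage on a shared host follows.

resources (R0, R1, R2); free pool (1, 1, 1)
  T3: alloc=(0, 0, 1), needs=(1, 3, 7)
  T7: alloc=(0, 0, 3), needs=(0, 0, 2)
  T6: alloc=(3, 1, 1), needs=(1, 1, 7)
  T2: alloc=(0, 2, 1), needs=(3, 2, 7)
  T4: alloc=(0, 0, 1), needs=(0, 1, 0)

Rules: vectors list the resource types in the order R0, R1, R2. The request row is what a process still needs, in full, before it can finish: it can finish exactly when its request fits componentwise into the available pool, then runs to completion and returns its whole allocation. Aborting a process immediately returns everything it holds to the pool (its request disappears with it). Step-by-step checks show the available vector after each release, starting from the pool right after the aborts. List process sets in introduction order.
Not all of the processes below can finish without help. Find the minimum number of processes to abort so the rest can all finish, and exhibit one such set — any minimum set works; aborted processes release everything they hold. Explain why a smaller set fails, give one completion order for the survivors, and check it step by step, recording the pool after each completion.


The answer: abort T3 and T2.
Key observation: the returned (0, 2, 2) from T3 and T2 is what brings T6 — unrunnable before, under any order — into play at step 3.
Why nothing smaller works — every single abort fails: T3 alone leaves T6 blocked (short on R2); T7 alone leaves T3 blocked (short on R1 and R2); T6 alone leaves T3 blocked (short on R1 and R2); T2 alone leaves T3 blocked (short on R2); T4 alone leaves T3 blocked (short on R1 and R2).
One survivor order: T7, T4, T6. Verifying each step (post-abort pool first):
  pool = (1, 3, 3)
  T7 needs (0, 0, 2) <= (1, 3, 3) -> finishes; pool += (0, 0, 3) = (1, 3, 6)
  T4 needs (0, 1, 0) <= (1, 3, 6) -> finishes; pool += (0, 0, 1) = (1, 3, 7)
  T6 needs (1, 1, 7) <= (1, 3, 7) -> finishes; pool += (3, 1, 1) = (4, 4, 8)


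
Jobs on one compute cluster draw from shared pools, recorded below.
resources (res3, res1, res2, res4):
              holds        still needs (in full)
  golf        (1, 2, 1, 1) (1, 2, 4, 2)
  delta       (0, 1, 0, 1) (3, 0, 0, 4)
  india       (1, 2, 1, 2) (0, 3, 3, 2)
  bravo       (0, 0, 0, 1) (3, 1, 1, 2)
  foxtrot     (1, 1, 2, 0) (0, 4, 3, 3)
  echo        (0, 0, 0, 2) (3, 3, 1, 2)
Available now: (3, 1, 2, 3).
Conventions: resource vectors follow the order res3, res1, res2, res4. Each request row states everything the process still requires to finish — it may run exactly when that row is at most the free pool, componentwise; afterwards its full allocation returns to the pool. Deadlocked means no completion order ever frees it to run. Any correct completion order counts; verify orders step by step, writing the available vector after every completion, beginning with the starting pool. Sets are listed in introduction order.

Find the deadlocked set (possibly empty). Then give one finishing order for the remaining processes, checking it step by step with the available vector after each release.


Deadlocked set: golf, india, foxtrot and echo.
Key observation: after bravo, delta the pool peaks at (3, 2, 2, 5), and each blocked process is short somewhere: golf on res2; india on res1, res2; foxtrot on res1, res2; echo on res1.
One completion order for the rest: bravo, delta. Verifying each step:
  pool = (3, 1, 2, 3)
  bravo needs (3, 1, 1, 2) <= (3, 1, 2, 3) -> finishes; pool += (0, 0, 0, 1) = (3, 1, 2, 4)
  delta needs (3, 0, 0, 4) <= (3, 1, 2, 4) -> finishes; pool += (0, 1, 0, 1) = (3, 2, 2, 5)
None of the blocked processes ever fits:
  golf still needs (1, 2, 4, 2) but only (3, 2, 2, 5) is free — short on res2
  india still needs (0, 3, 3, 2) but only (3, 2, 2, 5) is free — short on res1 and res2
  foxtrot still needs (0, 4, 3, 3) but only (3, 2, 2, 5) is free — short on res1 and res2
  echo still needs (3, 3, 1, 2) but only (3, 2, 2, 5) is free — short on res1


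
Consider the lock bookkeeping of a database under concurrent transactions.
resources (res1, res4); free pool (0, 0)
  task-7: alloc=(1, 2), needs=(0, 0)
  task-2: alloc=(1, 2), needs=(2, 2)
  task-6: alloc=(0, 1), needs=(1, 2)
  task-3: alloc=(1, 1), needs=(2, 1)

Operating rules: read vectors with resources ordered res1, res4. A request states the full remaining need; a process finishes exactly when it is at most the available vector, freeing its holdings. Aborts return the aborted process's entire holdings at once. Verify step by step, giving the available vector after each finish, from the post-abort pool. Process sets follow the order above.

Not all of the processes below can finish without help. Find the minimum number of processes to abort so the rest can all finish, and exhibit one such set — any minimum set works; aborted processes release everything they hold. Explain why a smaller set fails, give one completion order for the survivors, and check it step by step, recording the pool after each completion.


Minimum abort set: task-3.
Key observation: task-2 had no path to completion before; after the abort of task-3 ((1, 1) returned), step 2 is where it fits.
No smaller set exists: with zero aborts the deadlock remains.
One survivor order: task-7, task-2, task-6. Verifying each step (post-abort pool first):
  pool = (1, 1)
  task-7 needs (0, 0) <= (1, 1) -> finishes; pool += (1, 2) = (2, 3)
  task-2 needs (2, 2) <= (2, 3) -> finishes; pool += (1, 2) = (3, 5)
  task-6 needs (1, 2) <= (3, 5) -> finishes; pool += (0, 1) = (3, 6)


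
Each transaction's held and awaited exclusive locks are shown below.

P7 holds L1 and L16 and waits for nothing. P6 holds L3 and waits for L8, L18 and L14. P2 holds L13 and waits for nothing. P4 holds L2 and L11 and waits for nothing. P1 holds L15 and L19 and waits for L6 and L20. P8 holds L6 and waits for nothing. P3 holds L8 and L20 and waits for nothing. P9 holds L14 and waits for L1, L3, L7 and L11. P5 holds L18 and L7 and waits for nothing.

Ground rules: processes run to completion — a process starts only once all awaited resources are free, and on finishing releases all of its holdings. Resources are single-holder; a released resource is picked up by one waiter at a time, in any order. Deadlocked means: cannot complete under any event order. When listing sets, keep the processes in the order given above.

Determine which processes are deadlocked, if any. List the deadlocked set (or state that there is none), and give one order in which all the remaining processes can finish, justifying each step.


Deadlocked: P6 and P9.
Key observation: the knot is the closed ring of waits P6 -> P9 -> P6; no other process is dragged down with it.
The rest can finish in the order P3, P4, P5, P2, P8, P7, P1.
Check, step by step:
  run P3 (it waits on nothing); releases L8 and L20
  run P4 (it waits on nothing); releases L2 and L11
  run P5 (it waits on nothing); releases L18 and L7
  run P2 (it waits on nothing); releases L13
  run P8 (it waits on nothing); releases L6
  run P7 (it waits on nothing); releases L1 and L16
  P1 waits on L6 and L20 — all released -> runs and releases L15 and L19


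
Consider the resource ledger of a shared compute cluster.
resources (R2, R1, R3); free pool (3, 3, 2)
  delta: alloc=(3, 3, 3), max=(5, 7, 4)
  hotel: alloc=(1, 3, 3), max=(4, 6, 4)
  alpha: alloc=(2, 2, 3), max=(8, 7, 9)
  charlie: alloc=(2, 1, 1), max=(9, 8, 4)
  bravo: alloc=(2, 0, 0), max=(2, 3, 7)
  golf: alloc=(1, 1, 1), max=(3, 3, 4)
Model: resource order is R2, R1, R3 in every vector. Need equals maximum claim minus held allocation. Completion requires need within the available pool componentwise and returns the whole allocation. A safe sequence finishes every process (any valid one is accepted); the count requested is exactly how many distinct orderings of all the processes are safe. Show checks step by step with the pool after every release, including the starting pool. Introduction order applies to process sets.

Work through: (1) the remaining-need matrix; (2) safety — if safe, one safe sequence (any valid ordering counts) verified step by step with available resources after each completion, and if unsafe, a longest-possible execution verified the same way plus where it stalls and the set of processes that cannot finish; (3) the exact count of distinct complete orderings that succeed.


(1) Outstanding need per process (order R2, R1, R3):
  delta: (2, 4, 1)
  hotel: (3, 3, 1)
  alpha: (6, 5, 6)
  charlie: (7, 7, 3)
  bravo: (0, 3, 7)
  golf: (2, 2, 3)
(2) The state is SAFE; one workable sequence: hotel, delta, bravo, alpha, golf, charlie.
Key observation: hotel is the earliest step where a requested resource binds exactly: need (3, 3, 1), pool (3, 3, 2) at its turn.
Check, step by step:
  pool = (3, 3, 2)
  hotel needs (3, 3, 1) <= (3, 3, 2) -> finishes; pool += (1, 3, 3) = (4, 6, 5)
  delta needs (2, 4, 1) <= (4, 6, 5) -> finishes; pool += (3, 3, 3) = (7, 9, 8)
  bravo needs (0, 3, 7) <= (7, 9, 8) -> finishes; pool += (2, 0, 0) = (9, 9, 8)
  alpha needs (6, 5, 6) <= (9, 9, 8) -> finishes; pool += (2, 2, 3) = (11, 11, 11)
  golf needs (2, 2, 3) <= (11, 11, 11) -> finishes; pool += (1, 1, 1) = (12, 12, 12)
  charlie needs (7, 7, 3) <= (12, 12, 12) -> finishes; pool += (2, 1, 1) = (14, 13, 13)
(3) Exactly 30 of the possible complete orderings are safe sequences.
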